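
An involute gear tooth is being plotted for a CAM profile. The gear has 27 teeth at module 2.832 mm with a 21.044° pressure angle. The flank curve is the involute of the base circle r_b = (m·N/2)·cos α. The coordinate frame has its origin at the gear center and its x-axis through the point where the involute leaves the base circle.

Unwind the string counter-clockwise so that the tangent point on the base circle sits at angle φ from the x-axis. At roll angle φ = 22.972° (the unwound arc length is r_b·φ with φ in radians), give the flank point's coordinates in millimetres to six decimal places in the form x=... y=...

x=38.435842 y=0.754328

pitch radius r_p = m·N/2 = 2.832·27/2 = 38.232000
base radius r_b = r_p·cos α = 38.232000·cos 21.044° = 35.682115
roll angle φ = 22.972° = 0.40093704 rad
x = r_b·(cos φ + φ·sin φ) = 35.682115·(0.92069569 + 0.40093704·0.39028124) = 38.435842
y = r_b·(sin φ − φ·cos φ) = 35.682115·(0.39028124 − 0.40093704·0.92069569) = 0.754328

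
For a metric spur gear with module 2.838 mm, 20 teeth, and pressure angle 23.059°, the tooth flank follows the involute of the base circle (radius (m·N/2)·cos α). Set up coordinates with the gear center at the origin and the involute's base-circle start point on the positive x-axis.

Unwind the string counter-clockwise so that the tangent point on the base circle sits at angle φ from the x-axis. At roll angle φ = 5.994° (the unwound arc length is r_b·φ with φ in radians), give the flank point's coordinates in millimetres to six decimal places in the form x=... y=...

x=26.254996 y=0.009955

pitch radius r_p = m·N/2 = 2.838·20/2 = 28.380000
base radius r_b = r_p·cos α = 28.380000·cos 23.059° = 26.112495
roll angle φ = 5.994° = 0.10461504 rad
x = r_b·(cos φ + φ·sin φ) = 26.112495·(0.99453284 + 0.10461504·0.10442432) = 26.254996
y = r_b·(sin φ − φ·cos φ) = 26.112495·(0.10442432 − 0.10461504·0.99453284) = 0.009955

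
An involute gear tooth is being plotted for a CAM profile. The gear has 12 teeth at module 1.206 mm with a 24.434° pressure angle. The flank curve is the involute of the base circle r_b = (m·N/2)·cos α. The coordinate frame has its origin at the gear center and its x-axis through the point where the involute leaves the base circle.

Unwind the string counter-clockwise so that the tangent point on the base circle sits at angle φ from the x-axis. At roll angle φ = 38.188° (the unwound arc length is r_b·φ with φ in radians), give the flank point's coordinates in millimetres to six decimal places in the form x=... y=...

pitch radius r_p = m·N/2 = 1.206·12/2 = 7.236000
base radius r_b = r_p·cos α = 7.236000·cos 24.434° = 6.587932
roll angle φ = 38.188° = 0.66650633 rad
x = r_b·(cos φ + φ·sin φ) = 6.587932·(0.78598640 + 0.66650633·0.61824379) = 7.892671
y = r_b·(sin φ − φ·cos φ) = 6.587932·(0.61824379 − 0.66650633·0.78598640) = 0.621762

x=7.892671 y=0.621762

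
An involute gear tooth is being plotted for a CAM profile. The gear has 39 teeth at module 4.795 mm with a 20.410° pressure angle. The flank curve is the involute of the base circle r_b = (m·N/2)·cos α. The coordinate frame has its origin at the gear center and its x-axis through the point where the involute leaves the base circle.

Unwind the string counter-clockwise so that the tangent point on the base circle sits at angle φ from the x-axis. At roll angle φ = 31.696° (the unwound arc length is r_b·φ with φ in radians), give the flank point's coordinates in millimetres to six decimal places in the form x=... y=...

pitch radius r_p = m·N/2 = 4.795·39/2 = 93.502500
base radius r_b = r_p·cos α = 93.502500·cos 20.410° = 87.632519
roll angle φ = 31.696° = 0.55319956 rad
x = r_b·(cos φ + φ·sin φ) = 87.632519·(0.85084779 + 0.55319956·0.52541225) = 100.033013
y = r_b·(sin φ − φ·cos φ) = 87.632519·(0.52541225 − 0.55319956·0.85084779) = 4.795569

x=100.033013 y=4.795569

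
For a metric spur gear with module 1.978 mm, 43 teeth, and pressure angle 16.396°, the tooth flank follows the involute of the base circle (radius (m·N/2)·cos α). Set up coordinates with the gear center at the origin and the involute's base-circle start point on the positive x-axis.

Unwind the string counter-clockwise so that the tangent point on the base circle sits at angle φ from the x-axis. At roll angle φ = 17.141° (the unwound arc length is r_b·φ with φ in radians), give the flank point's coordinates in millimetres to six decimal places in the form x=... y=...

x=42.582644 y=0.360879

pitch radius r_p = m·N/2 = 1.978·43/2 = 42.527000
base radius r_b = r_p·cos α = 42.527000·cos 16.396° = 40.797584
roll angle φ = 17.141° = 0.29916689 rad
x = r_b·(cos φ + φ·sin φ) = 40.797584·(0.95558236 + 0.29916689·0.29472420) = 42.582644
y = r_b·(sin φ − φ·cos φ) = 40.797584·(0.29472420 − 0.29916689·0.95558236) = 0.360879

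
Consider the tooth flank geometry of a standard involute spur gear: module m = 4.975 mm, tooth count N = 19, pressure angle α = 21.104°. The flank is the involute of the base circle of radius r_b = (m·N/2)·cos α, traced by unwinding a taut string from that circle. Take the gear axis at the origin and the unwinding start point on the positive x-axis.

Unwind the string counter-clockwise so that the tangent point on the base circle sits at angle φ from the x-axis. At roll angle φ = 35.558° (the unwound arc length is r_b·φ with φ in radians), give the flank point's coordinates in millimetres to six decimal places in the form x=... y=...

x=51.783377 y=3.379620

pitch radius r_p = m·N/2 = 4.975·19/2 = 47.262500
base radius r_b = r_p·cos α = 47.262500·cos 21.104° = 44.092529
roll angle φ = 35.558° = 0.62060418 rad
x = r_b·(cos φ + φ·sin φ) = 44.092529·(0.81352726 + 0.62060418·0.58152678) = 51.783377
y = r_b·(sin φ − φ·cos φ) = 44.092529·(0.58152678 − 0.62060418·0.81352726) = 3.379620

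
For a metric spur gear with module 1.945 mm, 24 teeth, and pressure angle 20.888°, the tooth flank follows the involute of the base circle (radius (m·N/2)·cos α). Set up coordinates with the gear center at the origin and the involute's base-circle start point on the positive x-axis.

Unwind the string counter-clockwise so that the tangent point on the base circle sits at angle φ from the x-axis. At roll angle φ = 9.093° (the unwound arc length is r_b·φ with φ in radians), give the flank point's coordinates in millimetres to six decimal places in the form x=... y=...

x=22.078959 y=0.028981

pitch radius r_p = m·N/2 = 1.945·24/2 = 23.340000
base radius r_b = r_p·cos α = 23.340000·cos 20.888° = 21.806076
roll angle φ = 9.093° = 0.15870279 rad
x = r_b·(cos φ + φ·sin φ) = 21.806076·(0.98743312 + 0.15870279·0.15803743) = 22.078959
y = r_b·(sin φ − φ·cos φ) = 21.806076·(0.15803743 − 0.15870279·0.98743312) = 0.028981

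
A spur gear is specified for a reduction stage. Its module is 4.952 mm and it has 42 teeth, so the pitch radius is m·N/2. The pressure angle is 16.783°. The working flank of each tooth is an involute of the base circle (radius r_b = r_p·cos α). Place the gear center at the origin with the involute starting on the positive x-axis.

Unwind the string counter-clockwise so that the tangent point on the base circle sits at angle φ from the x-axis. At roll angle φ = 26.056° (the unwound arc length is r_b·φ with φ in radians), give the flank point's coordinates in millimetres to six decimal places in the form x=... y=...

x=109.331507 y=3.057183

pitch radius r_p = m·N/2 = 4.952·42/2 = 103.992000
base radius r_b = r_p·cos α = 103.992000·cos 16.783° = 99.562483
roll angle φ = 26.056° = 0.45476299 rad
x = r_b·(cos φ + φ·sin φ) = 99.562483·(0.89836516 + 0.45476299·0.43924940) = 109.331507
y = r_b·(sin φ − φ·cos φ) = 99.562483·(0.43924940 − 0.45476299·0.89836516) = 3.057183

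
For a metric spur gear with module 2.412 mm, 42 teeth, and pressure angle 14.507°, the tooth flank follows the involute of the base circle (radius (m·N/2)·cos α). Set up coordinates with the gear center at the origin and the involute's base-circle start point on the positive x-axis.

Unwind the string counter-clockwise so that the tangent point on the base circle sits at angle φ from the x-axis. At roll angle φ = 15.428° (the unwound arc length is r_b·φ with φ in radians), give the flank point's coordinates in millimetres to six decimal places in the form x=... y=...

x=50.782711 y=0.316820

pitch radius r_p = m·N/2 = 2.412·42/2 = 50.652000
base radius r_b = r_p·cos α = 50.652000·cos 14.507° = 49.037064
roll angle φ = 15.428° = 0.26926940 rad
x = r_b·(cos φ + φ·sin φ) = 49.037064·(0.96396551 + 0.26926940·0.26602723) = 50.782711
y = r_b·(sin φ − φ·cos φ) = 49.037064·(0.26602723 − 0.26926940·0.96396551) = 0.316820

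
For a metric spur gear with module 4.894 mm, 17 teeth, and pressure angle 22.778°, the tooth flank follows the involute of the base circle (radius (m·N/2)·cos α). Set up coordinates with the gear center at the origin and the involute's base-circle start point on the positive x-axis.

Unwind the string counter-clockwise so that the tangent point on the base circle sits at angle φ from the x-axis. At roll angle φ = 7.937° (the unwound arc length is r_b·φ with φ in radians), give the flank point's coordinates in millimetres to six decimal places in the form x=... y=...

x=38.721016 y=0.033921

pitch radius r_p = m·N/2 = 4.894·17/2 = 41.599000
base radius r_b = r_p·cos α = 41.599000·cos 22.778° = 38.354772
roll angle φ = 7.937° = 0.13852678 rad
x = r_b·(cos φ + φ·sin φ) = 38.354772·(0.99042050 + 0.13852678·0.13808416) = 38.721016
y = r_b·(sin φ − φ·cos φ) = 38.354772·(0.13808416 − 0.13852678·0.99042050) = 0.033921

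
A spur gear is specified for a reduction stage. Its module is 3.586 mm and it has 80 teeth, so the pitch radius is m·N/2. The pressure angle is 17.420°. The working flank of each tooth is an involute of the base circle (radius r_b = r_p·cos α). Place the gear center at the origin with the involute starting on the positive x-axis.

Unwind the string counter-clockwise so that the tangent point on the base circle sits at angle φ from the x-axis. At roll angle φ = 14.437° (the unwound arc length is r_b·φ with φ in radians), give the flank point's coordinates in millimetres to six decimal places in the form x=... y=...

x=141.137226 y=0.725208

pitch radius r_p = m·N/2 = 3.586·80/2 = 143.440000
base radius r_b = r_p·cos α = 143.440000·cos 17.420° = 136.861251
roll angle φ = 14.437° = 0.25197318 rad
x = r_b·(cos φ + φ·sin φ) = 136.861251·(0.96842236 + 0.25197318·0.24931532) = 141.137226
y = r_b·(sin φ − φ·cos φ) = 136.861251·(0.24931532 − 0.25197318·0.96842236) = 0.725208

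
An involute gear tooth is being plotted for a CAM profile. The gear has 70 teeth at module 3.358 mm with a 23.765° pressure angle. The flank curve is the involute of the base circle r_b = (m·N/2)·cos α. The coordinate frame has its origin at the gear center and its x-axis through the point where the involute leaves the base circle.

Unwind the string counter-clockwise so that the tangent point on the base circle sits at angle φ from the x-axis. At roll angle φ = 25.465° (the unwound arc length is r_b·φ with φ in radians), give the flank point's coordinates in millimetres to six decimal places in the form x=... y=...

pitch radius r_p = m·N/2 = 3.358·70/2 = 117.530000
base radius r_b = r_p·cos α = 117.530000·cos 23.765° = 107.564162
roll angle φ = 25.465° = 0.44444809 rad
x = r_b·(cos φ + φ·sin φ) = 107.564162·(0.90284810 + 0.44444809·0.42995966) = 117.669046
y = r_b·(sin φ − φ·cos φ) = 107.564162·(0.42995966 − 0.44444809·0.90284810) = 3.086074

x=117.669046 y=3.086074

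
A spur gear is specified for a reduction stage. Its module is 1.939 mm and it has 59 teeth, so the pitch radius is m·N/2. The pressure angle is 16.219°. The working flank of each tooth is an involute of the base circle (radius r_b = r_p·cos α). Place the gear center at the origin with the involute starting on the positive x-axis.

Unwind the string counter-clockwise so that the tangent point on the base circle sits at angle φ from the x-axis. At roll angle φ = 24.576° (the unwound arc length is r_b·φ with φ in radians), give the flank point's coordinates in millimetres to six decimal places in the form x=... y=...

pitch radius r_p = m·N/2 = 1.939·59/2 = 57.200500
base radius r_b = r_p·cos α = 57.200500·cos 16.219° = 54.923984
roll angle φ = 24.576° = 0.42893212 rad
x = r_b·(cos φ + φ·sin φ) = 54.923984·(0.90941040 + 0.42893212·0.41589990) = 59.746487
y = r_b·(sin φ − φ·cos φ) = 54.923984·(0.41589990 − 0.42893212·0.90941040) = 1.418388

x=59.746487 y=1.418388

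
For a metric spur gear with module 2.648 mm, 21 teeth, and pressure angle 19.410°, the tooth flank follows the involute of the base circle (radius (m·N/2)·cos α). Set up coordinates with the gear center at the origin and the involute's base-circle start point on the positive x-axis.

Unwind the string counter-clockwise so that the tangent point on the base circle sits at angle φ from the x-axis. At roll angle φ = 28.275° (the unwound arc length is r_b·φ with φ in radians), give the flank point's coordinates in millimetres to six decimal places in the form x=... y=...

x=29.225142 y=1.025179

pitch radius r_p = m·N/2 = 2.648·21/2 = 27.804000
base radius r_b = r_p·cos α = 27.804000·cos 19.410° = 26.223750
roll angle φ = 28.275° = 0.49349185 rad
x = r_b·(cos φ + φ·sin φ) = 26.223750·(0.88068413 + 0.49349185·0.47370398) = 29.225142
y = r_b·(sin φ − φ·cos φ) = 26.223750·(0.47370398 − 0.49349185·0.88068413) = 1.025179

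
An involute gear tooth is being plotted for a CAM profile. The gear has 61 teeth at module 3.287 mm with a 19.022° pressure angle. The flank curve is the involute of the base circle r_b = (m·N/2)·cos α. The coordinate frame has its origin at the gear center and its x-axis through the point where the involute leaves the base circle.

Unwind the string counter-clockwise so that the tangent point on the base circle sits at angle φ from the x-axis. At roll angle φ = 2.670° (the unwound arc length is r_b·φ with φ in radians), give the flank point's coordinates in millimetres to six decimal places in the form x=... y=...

x=94.881861 y=0.003196

pitch radius r_p = m·N/2 = 3.287·61/2 = 100.253500
base radius r_b = r_p·cos α = 100.253500·cos 19.022° = 94.779007
roll angle φ = 2.670° = 0.04660029 rad
x = r_b·(cos φ + φ·sin φ) = 94.779007·(0.99891440 + 0.04660029·0.04658343) = 94.881861
y = r_b·(sin φ − φ·cos φ) = 94.779007·(0.04658343 − 0.04660029·0.99891440) = 0.003196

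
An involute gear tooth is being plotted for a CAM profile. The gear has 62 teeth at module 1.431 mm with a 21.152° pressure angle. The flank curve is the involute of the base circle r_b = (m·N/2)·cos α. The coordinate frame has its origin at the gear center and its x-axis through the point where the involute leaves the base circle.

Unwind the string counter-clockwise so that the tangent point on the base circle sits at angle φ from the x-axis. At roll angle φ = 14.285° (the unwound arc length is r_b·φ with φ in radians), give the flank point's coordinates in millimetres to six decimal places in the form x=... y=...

pitch radius r_p = m·N/2 = 1.431·62/2 = 44.361000
base radius r_b = r_p·cos α = 44.361000·cos 21.152° = 41.372241
roll angle φ = 14.285° = 0.24932028 rad
x = r_b·(cos φ + φ·sin φ) = 41.372241·(0.96908036 + 0.24932028·0.24674532) = 42.638189
y = r_b·(sin φ − φ·cos φ) = 41.372241·(0.24674532 − 0.24932028·0.96908036) = 0.212402

x=42.638189 y=0.212402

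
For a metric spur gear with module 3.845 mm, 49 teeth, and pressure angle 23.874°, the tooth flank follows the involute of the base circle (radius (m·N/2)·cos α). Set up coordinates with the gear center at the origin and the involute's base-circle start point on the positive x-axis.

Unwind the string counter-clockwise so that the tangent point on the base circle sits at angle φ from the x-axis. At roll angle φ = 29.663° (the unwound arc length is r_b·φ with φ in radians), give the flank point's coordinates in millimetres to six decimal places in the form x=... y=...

x=96.924598 y=3.878710

pitch radius r_p = m·N/2 = 3.845·49/2 = 94.202500
base radius r_b = r_p·cos α = 94.202500·cos 23.874° = 86.142318
roll angle φ = 29.663° = 0.51771702 rad
x = r_b·(cos φ + φ·sin φ) = 86.142318·(0.86895129 + 0.51771702·0.49489763) = 96.924598
y = r_b·(sin φ − φ·cos φ) = 86.142318·(0.49489763 − 0.51771702·0.86895129) = 3.878710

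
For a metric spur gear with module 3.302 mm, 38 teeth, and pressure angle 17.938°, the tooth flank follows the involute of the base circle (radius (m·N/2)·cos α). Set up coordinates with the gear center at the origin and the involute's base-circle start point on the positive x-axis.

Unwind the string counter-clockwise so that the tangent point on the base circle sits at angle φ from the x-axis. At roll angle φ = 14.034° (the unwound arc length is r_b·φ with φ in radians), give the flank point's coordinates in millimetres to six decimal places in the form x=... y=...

x=61.452073 y=0.290628

pitch radius r_p = m·N/2 = 3.302·38/2 = 62.738000
base radius r_b = r_p·cos α = 62.738000·cos 17.938° = 59.688328
roll angle φ = 14.034° = 0.24493951 rad
x = r_b·(cos φ + φ·sin φ) = 59.688328·(0.97015200 + 0.24493951·0.24249764) = 61.452073
y = r_b·(sin φ − φ·cos φ) = 59.688328·(0.24249764 − 0.24493951·0.97015200) = 0.290628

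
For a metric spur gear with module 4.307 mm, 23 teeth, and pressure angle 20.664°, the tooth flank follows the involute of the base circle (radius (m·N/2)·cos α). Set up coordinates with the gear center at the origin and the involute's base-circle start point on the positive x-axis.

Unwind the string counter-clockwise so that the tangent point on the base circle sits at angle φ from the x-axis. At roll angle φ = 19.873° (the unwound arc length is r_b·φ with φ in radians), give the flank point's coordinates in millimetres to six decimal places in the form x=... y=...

x=49.048412 y=0.636885

pitch radius r_p = m·N/2 = 4.307·23/2 = 49.530500
base radius r_b = r_p·cos α = 49.530500·cos 20.664° = 46.344002
roll angle φ = 19.873° = 0.34684928 rad
x = r_b·(cos φ + φ·sin φ) = 46.344002·(0.94044842 + 0.34684928·0.33993641) = 49.048412
y = r_b·(sin φ − φ·cos φ) = 46.344002·(0.33993641 − 0.34684928·0.94044842) = 0.636885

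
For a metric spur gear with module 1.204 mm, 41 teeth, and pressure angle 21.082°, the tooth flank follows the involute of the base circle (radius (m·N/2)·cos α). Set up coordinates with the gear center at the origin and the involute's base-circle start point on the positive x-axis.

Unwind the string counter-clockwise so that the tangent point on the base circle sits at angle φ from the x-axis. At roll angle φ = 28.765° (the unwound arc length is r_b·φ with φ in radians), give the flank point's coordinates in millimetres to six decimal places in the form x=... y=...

pitch radius r_p = m·N/2 = 1.204·41/2 = 24.682000
base radius r_b = r_p·cos α = 24.682000·cos 21.082° = 23.029949
roll angle φ = 28.765° = 0.50204396 rad
x = r_b·(cos φ + φ·sin φ) = 23.029949·(0.87660080 + 0.50204396·0.48121828) = 25.751941
y = r_b·(sin φ − φ·cos φ) = 23.029949·(0.48121828 − 0.50204396·0.87660080) = 0.947133

x=25.751941 y=0.947133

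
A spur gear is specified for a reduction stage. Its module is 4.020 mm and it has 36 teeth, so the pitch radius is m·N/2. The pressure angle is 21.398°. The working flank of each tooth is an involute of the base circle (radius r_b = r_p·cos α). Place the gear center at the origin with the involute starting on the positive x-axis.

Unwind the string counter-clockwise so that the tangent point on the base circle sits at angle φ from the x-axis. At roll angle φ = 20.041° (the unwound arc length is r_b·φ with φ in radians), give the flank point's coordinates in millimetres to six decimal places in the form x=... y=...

x=71.368305 y=0.949350

pitch radius r_p = m·N/2 = 4.020·36/2 = 72.360000
base radius r_b = r_p·cos α = 72.360000·cos 21.398° = 67.372120
roll angle φ = 20.041° = 0.34978144 rad
x = r_b·(cos φ + φ·sin φ) = 67.372120·(0.93944764 + 0.34978144·0.34269249) = 71.368305
y = r_b·(sin φ − φ·cos φ) = 67.372120·(0.34269249 − 0.34978144·0.93944764) = 0.949350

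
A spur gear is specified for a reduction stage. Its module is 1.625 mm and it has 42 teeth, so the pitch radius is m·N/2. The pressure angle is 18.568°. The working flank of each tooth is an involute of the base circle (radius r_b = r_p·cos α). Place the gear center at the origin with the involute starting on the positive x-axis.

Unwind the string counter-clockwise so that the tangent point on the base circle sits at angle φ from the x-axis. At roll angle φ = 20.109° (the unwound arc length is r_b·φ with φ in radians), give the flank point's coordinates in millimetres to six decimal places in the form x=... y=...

pitch radius r_p = m·N/2 = 1.625·42/2 = 34.125000
base radius r_b = r_p·cos α = 34.125000·cos 18.568° = 32.348671
roll angle φ = 20.109° = 0.35096826 rad
x = r_b·(cos φ + φ·sin φ) = 32.348671·(0.93904026 + 0.35096826·0.34380720) = 34.280070
y = r_b·(sin φ − φ·cos φ) = 32.348671·(0.34380720 − 0.35096826·0.93904026) = 0.460447

x=34.280070 y=0.460447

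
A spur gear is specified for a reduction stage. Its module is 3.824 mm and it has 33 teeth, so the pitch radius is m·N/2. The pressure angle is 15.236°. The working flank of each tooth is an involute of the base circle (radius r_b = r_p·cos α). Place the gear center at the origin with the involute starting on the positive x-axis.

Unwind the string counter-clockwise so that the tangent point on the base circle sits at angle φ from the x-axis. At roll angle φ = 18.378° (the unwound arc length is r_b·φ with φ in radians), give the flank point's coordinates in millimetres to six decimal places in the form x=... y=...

x=63.929907 y=0.662816

pitch radius r_p = m·N/2 = 3.824·33/2 = 63.096000
base radius r_b = r_p·cos α = 63.096000·cos 15.236° = 60.878274
roll angle φ = 18.378° = 0.32075661 rad
x = r_b·(cos φ + φ·sin φ) = 60.878274·(0.94899714 + 0.32075661·0.31528467) = 63.929907
y = r_b·(sin φ − φ·cos φ) = 60.878274·(0.31528467 − 0.32075661·0.94899714) = 0.662816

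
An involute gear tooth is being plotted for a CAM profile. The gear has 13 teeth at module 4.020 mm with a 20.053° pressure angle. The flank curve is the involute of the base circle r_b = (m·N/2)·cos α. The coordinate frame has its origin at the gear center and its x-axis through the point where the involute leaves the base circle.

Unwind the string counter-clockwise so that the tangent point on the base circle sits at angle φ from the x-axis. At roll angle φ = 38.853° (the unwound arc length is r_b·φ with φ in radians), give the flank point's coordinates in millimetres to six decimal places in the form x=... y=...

pitch radius r_p = m·N/2 = 4.020·13/2 = 26.130000
base radius r_b = r_p·cos α = 26.130000·cos 20.053° = 24.545891
roll angle φ = 38.853° = 0.67811277 rad
x = r_b·(cos φ + φ·sin φ) = 24.545891·(0.77875801 + 0.67811277·0.62732445) = 29.557050
y = r_b·(sin φ − φ·cos φ) = 24.545891·(0.62732445 − 0.67811277·0.77875801) = 2.435902

x=29.557050 y=2.435902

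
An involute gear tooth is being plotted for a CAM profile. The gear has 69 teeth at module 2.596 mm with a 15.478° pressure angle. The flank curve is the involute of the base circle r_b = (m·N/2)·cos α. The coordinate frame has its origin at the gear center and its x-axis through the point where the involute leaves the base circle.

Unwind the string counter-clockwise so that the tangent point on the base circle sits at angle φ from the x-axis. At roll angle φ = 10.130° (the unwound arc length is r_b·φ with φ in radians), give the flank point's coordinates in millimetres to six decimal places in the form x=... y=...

pitch radius r_p = m·N/2 = 2.596·69/2 = 89.562000
base radius r_b = r_p·cos α = 89.562000·cos 15.478° = 86.313854
roll angle φ = 10.130° = 0.17680185 rad
x = r_b·(cos φ + φ·sin φ) = 86.313854·(0.98441122 + 0.17680185·0.17588219) = 87.652368
y = r_b·(sin φ − φ·cos φ) = 86.313854·(0.17588219 − 0.17680185·0.98441122) = 0.158512

x=87.652368 y=0.158512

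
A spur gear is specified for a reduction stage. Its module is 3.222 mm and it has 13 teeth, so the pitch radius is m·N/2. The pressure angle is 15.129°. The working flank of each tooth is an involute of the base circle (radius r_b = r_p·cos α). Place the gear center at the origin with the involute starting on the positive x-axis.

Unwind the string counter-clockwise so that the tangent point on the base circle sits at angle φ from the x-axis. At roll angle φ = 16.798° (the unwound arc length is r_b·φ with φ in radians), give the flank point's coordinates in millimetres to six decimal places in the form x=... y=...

pitch radius r_p = m·N/2 = 3.222·13/2 = 20.943000
base radius r_b = r_p·cos α = 20.943000·cos 15.129° = 20.217129
roll angle φ = 16.798° = 0.29318041 rad
x = r_b·(cos φ + φ·sin φ) = 20.217129·(0.95732959 + 0.29318041·0.28899838) = 21.067426
y = r_b·(sin φ − φ·cos φ) = 20.217129·(0.28899838 − 0.29318041·0.95732959) = 0.168370

x=21.067426 y=0.168370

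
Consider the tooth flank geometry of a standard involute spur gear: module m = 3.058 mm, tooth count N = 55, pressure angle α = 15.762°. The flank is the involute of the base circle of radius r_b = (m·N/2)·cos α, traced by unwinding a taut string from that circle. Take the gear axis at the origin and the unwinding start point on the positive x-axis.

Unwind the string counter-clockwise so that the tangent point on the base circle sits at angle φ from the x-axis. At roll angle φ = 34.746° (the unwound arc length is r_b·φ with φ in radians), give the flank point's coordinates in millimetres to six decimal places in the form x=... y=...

x=94.474280 y=5.798209

pitch radius r_p = m·N/2 = 3.058·55/2 = 84.095000
base radius r_b = r_p·cos α = 84.095000·cos 15.762° = 80.932891
roll angle φ = 34.746° = 0.60643210 rad
x = r_b·(cos φ + φ·sin φ) = 80.932891·(0.82168673 + 0.60643210·0.56993940) = 94.474280
y = r_b·(sin φ − φ·cos φ) = 80.932891·(0.56993940 − 0.60643210·0.82168673) = 5.798209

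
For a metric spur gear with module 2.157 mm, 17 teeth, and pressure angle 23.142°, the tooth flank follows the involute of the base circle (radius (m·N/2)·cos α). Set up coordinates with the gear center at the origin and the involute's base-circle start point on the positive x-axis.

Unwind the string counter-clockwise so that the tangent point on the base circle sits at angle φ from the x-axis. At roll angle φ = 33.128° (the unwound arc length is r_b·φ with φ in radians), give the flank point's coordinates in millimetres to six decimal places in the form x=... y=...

pitch radius r_p = m·N/2 = 2.157·17/2 = 18.334500
base radius r_b = r_p·cos α = 18.334500·cos 23.142° = 16.859190
roll angle φ = 33.128° = 0.57819267 rad
x = r_b·(cos φ + φ·sin φ) = 16.859190·(0.83745174 + 0.57819267·0.54651128) = 19.446073
y = r_b·(sin φ − φ·cos φ) = 16.859190·(0.54651128 − 0.57819267·0.83745174) = 1.050375

x=19.446073 y=1.050375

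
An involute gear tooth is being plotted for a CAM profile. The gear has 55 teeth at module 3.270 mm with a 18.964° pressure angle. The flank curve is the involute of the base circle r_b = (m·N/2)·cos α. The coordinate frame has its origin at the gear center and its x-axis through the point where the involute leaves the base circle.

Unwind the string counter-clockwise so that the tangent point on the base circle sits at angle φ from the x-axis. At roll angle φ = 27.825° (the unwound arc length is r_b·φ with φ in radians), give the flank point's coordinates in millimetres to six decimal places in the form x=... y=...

pitch radius r_p = m·N/2 = 3.270·55/2 = 89.925000
base radius r_b = r_p·cos α = 89.925000·cos 18.964° = 85.044136
roll angle φ = 27.825° = 0.48563786 rad
x = r_b·(cos φ + φ·sin φ) = 85.044136·(0.88437739 + 0.48563786·0.46677257) = 94.489123
y = r_b·(sin φ − φ·cos φ) = 85.044136·(0.46677257 − 0.48563786·0.88437739) = 3.170906

x=94.489123 y=3.170906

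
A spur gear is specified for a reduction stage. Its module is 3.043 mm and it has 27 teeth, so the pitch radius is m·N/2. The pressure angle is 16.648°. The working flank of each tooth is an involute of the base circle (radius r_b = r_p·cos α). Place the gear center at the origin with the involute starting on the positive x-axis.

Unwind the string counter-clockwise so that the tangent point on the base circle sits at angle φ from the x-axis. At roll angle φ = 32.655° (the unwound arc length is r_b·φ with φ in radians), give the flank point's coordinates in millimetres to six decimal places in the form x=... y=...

pitch radius r_p = m·N/2 = 3.043·27/2 = 41.080500
base radius r_b = r_p·cos α = 41.080500·cos 16.648° = 39.358525
roll angle φ = 32.655° = 0.56993727 rad
x = r_b·(cos φ + φ·sin φ) = 39.358525·(0.84193483 + 0.56993727·0.53957923) = 45.241095
y = r_b·(sin φ − φ·cos φ) = 39.358525·(0.53957923 − 0.56993727·0.84193483) = 2.350853

x=45.241095 y=2.350853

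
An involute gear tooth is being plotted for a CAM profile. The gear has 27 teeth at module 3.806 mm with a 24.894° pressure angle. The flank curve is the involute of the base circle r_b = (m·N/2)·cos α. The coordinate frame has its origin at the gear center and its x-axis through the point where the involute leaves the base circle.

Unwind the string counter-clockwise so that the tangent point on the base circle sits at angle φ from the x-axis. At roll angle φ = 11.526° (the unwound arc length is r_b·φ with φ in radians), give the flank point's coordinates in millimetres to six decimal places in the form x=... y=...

x=47.540623 y=0.125962

pitch radius r_p = m·N/2 = 3.806·27/2 = 51.381000
base radius r_b = r_p·cos α = 51.381000·cos 24.894° = 46.607094
roll angle φ = 11.526° = 0.20116665 rad
x = r_b·(cos φ + φ·sin φ) = 46.607094·(0.97983413 + 0.20116665·0.19981259) = 47.540623
y = r_b·(sin φ − φ·cos φ) = 46.607094·(0.19981259 − 0.20116665·0.97983413) = 0.125962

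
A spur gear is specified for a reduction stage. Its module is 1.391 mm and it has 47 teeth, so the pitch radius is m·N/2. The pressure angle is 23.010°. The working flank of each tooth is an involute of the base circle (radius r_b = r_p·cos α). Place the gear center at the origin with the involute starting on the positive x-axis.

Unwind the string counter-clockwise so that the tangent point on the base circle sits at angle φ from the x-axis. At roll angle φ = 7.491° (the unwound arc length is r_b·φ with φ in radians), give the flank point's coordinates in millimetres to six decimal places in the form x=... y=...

pitch radius r_p = m·N/2 = 1.391·47/2 = 32.688500
base radius r_b = r_p·cos α = 32.688500·cos 23.010° = 30.087693
roll angle φ = 7.491° = 0.13074261 rad
x = r_b·(cos φ + φ·sin φ) = 30.087693·(0.99146535 + 0.13074261·0.13037045) = 30.343749
y = r_b·(sin φ − φ·cos φ) = 30.087693·(0.13037045 − 0.13074261·0.99146535) = 0.022376

x=30.343749 y=0.022376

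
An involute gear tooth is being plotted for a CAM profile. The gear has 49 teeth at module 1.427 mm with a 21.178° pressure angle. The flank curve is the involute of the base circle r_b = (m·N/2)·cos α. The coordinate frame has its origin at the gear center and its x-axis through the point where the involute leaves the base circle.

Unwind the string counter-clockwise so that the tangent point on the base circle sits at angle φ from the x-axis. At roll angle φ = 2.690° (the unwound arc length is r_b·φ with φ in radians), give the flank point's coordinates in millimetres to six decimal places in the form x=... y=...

x=32.636200 y=0.001124

pitch radius r_p = m·N/2 = 1.427·49/2 = 34.961500
base radius r_b = r_p·cos α = 34.961500·cos 21.178° = 32.600291
roll angle φ = 2.690° = 0.04694936 rad
x = r_b·(cos φ + φ·sin φ) = 32.600291·(0.99889808 + 0.04694936·0.04693211) = 32.636200
y = r_b·(sin φ − φ·cos φ) = 32.600291·(0.04693211 − 0.04694936·0.99889808) = 0.001124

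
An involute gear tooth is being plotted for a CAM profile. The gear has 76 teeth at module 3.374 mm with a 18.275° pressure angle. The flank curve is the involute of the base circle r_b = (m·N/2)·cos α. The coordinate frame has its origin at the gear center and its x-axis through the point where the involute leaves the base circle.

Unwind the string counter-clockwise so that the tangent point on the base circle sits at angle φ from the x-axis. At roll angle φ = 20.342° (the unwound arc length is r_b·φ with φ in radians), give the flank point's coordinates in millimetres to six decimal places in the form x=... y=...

x=129.178170 y=1.793328

pitch radius r_p = m·N/2 = 3.374·76/2 = 128.212000
base radius r_b = r_p·cos α = 128.212000·cos 18.275° = 121.745293
roll angle φ = 20.342° = 0.35503488 rad
x = r_b·(cos φ + φ·sin φ) = 121.745293·(0.93763437 + 0.35503488·0.34762307) = 129.178170
y = r_b·(sin φ − φ·cos φ) = 121.745293·(0.34762307 − 0.35503488·0.93763437) = 1.793328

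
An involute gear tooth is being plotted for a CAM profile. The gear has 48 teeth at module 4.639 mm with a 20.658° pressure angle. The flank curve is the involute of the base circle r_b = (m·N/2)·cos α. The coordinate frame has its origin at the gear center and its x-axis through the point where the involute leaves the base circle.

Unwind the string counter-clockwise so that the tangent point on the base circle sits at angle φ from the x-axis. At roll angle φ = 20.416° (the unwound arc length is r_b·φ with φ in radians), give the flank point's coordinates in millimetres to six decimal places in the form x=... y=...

x=110.582589 y=1.551216

pitch radius r_p = m·N/2 = 4.639·48/2 = 111.336000
base radius r_b = r_p·cos α = 111.336000·cos 20.658° = 104.177417
roll angle φ = 20.416° = 0.35632642 rad
x = r_b·(cos φ + φ·sin φ) = 104.177417·(0.93718461 + 0.35632642·0.34883377) = 110.582589
y = r_b·(sin φ − φ·cos φ) = 104.177417·(0.34883377 − 0.35632642·0.93718461) = 1.551216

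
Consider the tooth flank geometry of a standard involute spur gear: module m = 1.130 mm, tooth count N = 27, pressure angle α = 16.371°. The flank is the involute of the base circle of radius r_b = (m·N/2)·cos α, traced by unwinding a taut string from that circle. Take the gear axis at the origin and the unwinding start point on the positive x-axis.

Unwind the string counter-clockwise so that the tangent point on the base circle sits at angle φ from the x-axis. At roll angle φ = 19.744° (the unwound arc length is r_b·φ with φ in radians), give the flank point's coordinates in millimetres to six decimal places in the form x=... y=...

pitch radius r_p = m·N/2 = 1.130·27/2 = 15.255000
base radius r_b = r_p·cos α = 15.255000·cos 16.371° = 14.636513
roll angle φ = 19.744° = 0.34459781 rad
x = r_b·(cos φ + φ·sin φ) = 14.636513·(0.94121140 + 0.34459781·0.33781816) = 15.479910
y = r_b·(sin φ − φ·cos φ) = 14.636513·(0.33781816 − 0.34459781·0.94121140) = 0.197282

x=15.479910 y=0.197282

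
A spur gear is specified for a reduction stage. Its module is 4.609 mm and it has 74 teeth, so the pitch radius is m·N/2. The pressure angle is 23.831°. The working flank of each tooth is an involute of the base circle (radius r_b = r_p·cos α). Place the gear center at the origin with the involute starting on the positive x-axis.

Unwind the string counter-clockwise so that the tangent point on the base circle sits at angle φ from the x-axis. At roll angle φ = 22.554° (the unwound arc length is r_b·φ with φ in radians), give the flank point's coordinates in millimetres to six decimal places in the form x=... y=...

x=167.615275 y=3.122797

pitch radius r_p = m·N/2 = 4.609·74/2 = 170.533000
base radius r_b = r_p·cos α = 170.533000·cos 23.831° = 155.993560
roll angle φ = 22.554° = 0.39364156 rad
x = r_b·(cos φ + φ·sin φ) = 155.993560·(0.92351845 + 0.39364156·0.38355400) = 167.615275
y = r_b·(sin φ − φ·cos φ) = 155.993560·(0.38355400 − 0.39364156·0.92351845) = 3.122797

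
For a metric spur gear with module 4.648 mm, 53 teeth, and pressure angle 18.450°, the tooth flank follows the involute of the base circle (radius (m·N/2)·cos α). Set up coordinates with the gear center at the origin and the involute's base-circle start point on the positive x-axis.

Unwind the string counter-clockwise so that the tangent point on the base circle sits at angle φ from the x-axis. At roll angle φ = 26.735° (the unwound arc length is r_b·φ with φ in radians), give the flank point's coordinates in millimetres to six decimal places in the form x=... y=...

x=128.876748 y=3.871339

pitch radius r_p = m·N/2 = 4.648·53/2 = 123.172000
base radius r_b = r_p·cos α = 123.172000·cos 18.450° = 116.840983
roll angle φ = 26.735° = 0.46661378 rad
x = r_b·(cos φ + φ·sin φ) = 116.840983·(0.89309675 + 0.46661378·0.44986464) = 128.876748
y = r_b·(sin φ − φ·cos φ) = 116.840983·(0.44986464 − 0.46661378·0.89309675) = 3.871339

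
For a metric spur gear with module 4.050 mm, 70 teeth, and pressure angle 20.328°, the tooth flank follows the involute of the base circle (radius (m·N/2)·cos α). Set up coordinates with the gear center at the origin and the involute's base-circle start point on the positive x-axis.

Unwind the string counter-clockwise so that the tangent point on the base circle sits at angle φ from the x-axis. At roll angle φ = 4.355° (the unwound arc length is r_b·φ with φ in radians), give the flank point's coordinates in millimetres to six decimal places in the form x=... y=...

pitch radius r_p = m·N/2 = 4.050·70/2 = 141.750000
base radius r_b = r_p·cos α = 141.750000·cos 20.328° = 132.921708
roll angle φ = 4.355° = 0.07600909 rad
x = r_b·(cos φ + φ·sin φ) = 132.921708·(0.99711270 + 0.07600909·0.07593592) = 133.305123
y = r_b·(sin φ − φ·cos φ) = 132.921708·(0.07593592 − 0.07600909·0.99711270) = 0.019446

x=133.305123 y=0.019446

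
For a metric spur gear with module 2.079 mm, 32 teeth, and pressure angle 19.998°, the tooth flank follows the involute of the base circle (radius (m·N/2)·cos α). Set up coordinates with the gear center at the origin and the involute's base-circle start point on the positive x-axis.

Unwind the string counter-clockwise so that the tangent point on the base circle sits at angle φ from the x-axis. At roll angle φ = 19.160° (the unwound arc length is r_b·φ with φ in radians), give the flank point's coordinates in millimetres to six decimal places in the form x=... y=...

pitch radius r_p = m·N/2 = 2.079·32/2 = 33.264000
base radius r_b = r_p·cos α = 33.264000·cos 19.998° = 31.258332
roll angle φ = 19.160° = 0.33440508 rad
x = r_b·(cos φ + φ·sin φ) = 31.258332·(0.94460573 + 0.33440508·0.32820727) = 32.957533
y = r_b·(sin φ − φ·cos φ) = 31.258332·(0.32820727 − 0.33440508·0.94460573) = 0.385300

x=32.957533 y=0.385300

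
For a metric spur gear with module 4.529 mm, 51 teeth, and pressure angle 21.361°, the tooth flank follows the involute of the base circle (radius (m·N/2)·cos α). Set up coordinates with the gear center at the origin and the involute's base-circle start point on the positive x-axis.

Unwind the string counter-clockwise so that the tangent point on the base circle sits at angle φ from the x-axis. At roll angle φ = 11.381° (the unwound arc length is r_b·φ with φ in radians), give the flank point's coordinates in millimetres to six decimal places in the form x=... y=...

x=109.656818 y=0.279880

pitch radius r_p = m·N/2 = 4.529·51/2 = 115.489500
base radius r_b = r_p·cos α = 115.489500·cos 21.361° = 107.555829
roll angle φ = 11.381° = 0.19863592 rad
x = r_b·(cos φ + φ·sin φ) = 107.555829·(0.98033667 + 0.19863592·0.19733226) = 109.656818
y = r_b·(sin φ − φ·cos φ) = 107.555829·(0.19733226 − 0.19863592·0.98033667) = 0.279880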